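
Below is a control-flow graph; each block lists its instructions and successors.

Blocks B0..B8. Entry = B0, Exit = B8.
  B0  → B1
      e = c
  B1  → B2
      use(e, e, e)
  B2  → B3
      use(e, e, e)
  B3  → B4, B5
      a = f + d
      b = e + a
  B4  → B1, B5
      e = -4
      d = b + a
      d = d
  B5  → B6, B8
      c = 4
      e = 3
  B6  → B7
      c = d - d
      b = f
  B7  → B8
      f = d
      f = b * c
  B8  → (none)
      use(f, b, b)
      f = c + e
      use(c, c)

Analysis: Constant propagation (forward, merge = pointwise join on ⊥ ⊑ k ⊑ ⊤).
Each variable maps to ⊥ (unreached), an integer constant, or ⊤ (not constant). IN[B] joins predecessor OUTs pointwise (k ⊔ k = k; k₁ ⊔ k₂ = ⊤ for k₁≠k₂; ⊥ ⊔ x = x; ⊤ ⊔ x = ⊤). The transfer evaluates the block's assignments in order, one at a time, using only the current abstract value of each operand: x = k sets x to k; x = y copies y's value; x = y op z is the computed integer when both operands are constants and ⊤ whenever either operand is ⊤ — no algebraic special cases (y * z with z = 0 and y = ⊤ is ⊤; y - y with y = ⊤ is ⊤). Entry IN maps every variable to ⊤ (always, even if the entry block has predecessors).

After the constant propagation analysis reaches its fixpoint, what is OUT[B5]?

Answer: {a: ⊤, b: ⊤, c: 4, d: ⊤, e: 3, f: ⊤}

Working:
Fixpoint table:
  B0:  IN=(all ⊤)  OUT=(all ⊤)
  B1:  IN=(all ⊤)  OUT=(all ⊤)
  B2:  IN=(all ⊤)  OUT=(all ⊤)
  B3:  IN=(all ⊤)  OUT=(all ⊤)
  B4:  IN=(all ⊤)  OUT={e:-4; rest ⊤}
  B5:  IN=(all ⊤)  OUT={c:4, e:3; rest ⊤}
  B6:  IN={c:4, e:3; rest ⊤}  OUT={e:3; rest ⊤}
  B7:  IN={e:3; rest ⊤}  OUT={e:3; rest ⊤}
  B8:  IN={e:3; rest ⊤}  OUT={e:3; rest ⊤}

Merge at B5: IN[B5] = OUT[B3] ⊔ OUT[B4] = {a: ⊤, b: ⊤, c: ⊤, d: ⊤, e: ⊤, f: ⊤}
Applying B5's transfer function to that IN value gives OUT[B5] (row B5 above).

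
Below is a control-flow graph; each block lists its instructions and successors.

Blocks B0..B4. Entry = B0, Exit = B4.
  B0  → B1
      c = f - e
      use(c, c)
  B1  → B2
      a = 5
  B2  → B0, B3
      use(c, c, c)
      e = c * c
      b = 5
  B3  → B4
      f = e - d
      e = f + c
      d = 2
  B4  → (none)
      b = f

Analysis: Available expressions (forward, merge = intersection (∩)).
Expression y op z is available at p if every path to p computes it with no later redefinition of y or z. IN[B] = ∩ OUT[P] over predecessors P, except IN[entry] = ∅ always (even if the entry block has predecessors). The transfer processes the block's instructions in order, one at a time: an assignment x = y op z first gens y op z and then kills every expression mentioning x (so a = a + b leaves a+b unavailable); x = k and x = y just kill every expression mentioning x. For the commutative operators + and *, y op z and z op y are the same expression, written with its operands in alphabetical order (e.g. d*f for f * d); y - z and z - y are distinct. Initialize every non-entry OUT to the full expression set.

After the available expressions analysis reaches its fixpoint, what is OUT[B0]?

Answer: {f-e}

Working:
Fixpoint table:
  B0:   IN={}   OUT={f-e}
  B1:   IN={f-e}   OUT={f-e}
  B2:   IN={f-e}   OUT={c*c}
  B3:   IN={c*c}   OUT={c*c, c+f}
  B4:   IN={c*c, c+f}   OUT={c*c, c+f}

Merge at B0 (entry node, so the boundary value {} is joined with the incoming edge(s)): IN[B0] = {} ∩ OUT[B2] = {}
Applying B0's transfer function to that IN value gives OUT[B0] (row B0 above).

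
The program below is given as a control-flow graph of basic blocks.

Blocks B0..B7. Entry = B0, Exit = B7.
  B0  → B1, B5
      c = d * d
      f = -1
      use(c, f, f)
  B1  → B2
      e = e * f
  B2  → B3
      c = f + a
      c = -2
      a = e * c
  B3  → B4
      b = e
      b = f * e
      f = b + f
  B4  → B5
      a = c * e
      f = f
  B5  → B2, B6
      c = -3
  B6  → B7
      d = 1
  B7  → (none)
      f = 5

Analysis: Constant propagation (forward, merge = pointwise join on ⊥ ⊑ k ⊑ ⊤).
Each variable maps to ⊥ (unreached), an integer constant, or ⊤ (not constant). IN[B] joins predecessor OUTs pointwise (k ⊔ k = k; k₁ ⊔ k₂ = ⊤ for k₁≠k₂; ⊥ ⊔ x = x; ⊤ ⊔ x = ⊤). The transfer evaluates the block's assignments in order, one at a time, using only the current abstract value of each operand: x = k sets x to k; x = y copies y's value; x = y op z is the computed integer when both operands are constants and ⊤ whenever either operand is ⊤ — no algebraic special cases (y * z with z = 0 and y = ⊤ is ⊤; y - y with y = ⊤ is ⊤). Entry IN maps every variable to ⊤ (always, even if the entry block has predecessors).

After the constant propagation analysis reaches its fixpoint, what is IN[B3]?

Answer: {a: ⊤, b: ⊤, c: -2, d: ⊤, e: ⊤, f: ⊤}

Derivation:
Per-block solution:
  B0: | IN=(all ⊤) | OUT={f:-1; rest ⊤}
  B1: | IN={f:-1; rest ⊤} | OUT={f:-1; rest ⊤}
  B2: | IN=(all ⊤) | OUT={c:-2; rest ⊤}
  B3: | IN={c:-2; rest ⊤} | OUT={c:-2; rest ⊤}
  B4: | IN={c:-2; rest ⊤} | OUT={c:-2; rest ⊤}
  B5: | IN=(all ⊤) | OUT={c:-3; rest ⊤}
  B6: | IN={c:-3; rest ⊤} | OUT={c:-3, d:1; rest ⊤}
  B7: | IN={c:-3, d:1; rest ⊤} | OUT={c:-3, d:1, f:5; rest ⊤}

Merge at B3: IN[B3] = OUT[B2] = {a: ⊤, b: ⊤, c: -2, d: ⊤, e: ⊤, f: ⊤}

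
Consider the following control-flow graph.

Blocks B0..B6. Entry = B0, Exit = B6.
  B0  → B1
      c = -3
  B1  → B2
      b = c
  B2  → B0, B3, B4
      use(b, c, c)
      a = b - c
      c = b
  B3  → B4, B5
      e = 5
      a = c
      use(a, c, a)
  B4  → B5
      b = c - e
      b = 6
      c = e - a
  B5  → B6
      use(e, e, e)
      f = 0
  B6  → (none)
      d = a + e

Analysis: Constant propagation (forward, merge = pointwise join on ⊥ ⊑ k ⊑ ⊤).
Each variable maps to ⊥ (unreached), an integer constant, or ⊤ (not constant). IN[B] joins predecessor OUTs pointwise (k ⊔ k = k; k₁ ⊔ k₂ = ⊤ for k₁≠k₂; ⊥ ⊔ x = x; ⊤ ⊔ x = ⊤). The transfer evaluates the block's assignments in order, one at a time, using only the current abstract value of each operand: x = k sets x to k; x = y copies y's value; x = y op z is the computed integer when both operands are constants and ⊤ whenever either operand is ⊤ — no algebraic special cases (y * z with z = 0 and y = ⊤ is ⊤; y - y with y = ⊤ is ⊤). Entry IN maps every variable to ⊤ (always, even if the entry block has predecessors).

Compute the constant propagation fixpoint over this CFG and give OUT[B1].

Per-block solution:
  B0:   IN=(all ⊤)   OUT={c:-3; rest ⊤}
  B1:   IN={c:-3; rest ⊤}   OUT={b:-3, c:-3; rest ⊤}
  B2:   IN={b:-3, c:-3; rest ⊤}   OUT={a:0, b:-3, c:-3; rest ⊤}
  B3:   IN={a:0, b:-3, c:-3; rest ⊤}   OUT={a:-3, b:-3, c:-3, e:5; rest ⊤}
  B4:   IN={b:-3, c:-3; rest ⊤}   OUT={b:6; rest ⊤}
  B5:   IN=(all ⊤)   OUT={f:0; rest ⊤}
  B6:   IN={f:0; rest ⊤}   OUT={f:0; rest ⊤}

Merge at B1: IN[B1] = OUT[B0] = {a: ⊤, b: ⊤, c: -3, d: ⊤, e: ⊤, f: ⊤}
Applying B1's transfer function to that IN value gives OUT[B1] (row B1 above).

Answer: {a: ⊤, b: -3, c: -3, d: ⊤, e: ⊤, f: ⊤}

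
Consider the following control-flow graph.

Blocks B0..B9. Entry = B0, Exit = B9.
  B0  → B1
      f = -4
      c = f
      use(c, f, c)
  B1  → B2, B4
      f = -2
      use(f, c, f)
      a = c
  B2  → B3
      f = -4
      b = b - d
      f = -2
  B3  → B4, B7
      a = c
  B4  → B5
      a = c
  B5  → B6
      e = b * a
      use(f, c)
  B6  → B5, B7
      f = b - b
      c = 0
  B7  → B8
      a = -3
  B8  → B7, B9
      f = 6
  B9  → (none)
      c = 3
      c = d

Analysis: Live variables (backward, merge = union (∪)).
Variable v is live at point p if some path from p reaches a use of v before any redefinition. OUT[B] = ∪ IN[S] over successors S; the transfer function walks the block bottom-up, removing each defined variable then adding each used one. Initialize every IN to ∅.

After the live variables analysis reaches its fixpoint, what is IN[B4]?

Converged values:
  B0: | IN={b, d} | OUT={b, c, d}
  B1: | IN={b, c, d} | OUT={b, c, d, f}
  B2: | IN={b, c, d} | OUT={b, c, d, f}
  B3: | IN={b, c, d, f} | OUT={b, c, d, f}
  B4: | IN={b, c, d, f} | OUT={a, b, c, d, f}
  B5: | IN={a, b, c, d, f} | OUT={a, b, d}
  B6: | IN={a, b, d} | OUT={a, b, c, d, f}
  B7: | IN={d} | OUT={d}
  B8: | IN={d} | OUT={d}
  B9: | IN={d} | OUT={}

Merge at B4: OUT[B4] = IN[B5] = {a, b, c, d, f}
Applying B4's transfer function to that OUT value gives IN[B4] (row B4 above).

Answer: {b, c, d, f}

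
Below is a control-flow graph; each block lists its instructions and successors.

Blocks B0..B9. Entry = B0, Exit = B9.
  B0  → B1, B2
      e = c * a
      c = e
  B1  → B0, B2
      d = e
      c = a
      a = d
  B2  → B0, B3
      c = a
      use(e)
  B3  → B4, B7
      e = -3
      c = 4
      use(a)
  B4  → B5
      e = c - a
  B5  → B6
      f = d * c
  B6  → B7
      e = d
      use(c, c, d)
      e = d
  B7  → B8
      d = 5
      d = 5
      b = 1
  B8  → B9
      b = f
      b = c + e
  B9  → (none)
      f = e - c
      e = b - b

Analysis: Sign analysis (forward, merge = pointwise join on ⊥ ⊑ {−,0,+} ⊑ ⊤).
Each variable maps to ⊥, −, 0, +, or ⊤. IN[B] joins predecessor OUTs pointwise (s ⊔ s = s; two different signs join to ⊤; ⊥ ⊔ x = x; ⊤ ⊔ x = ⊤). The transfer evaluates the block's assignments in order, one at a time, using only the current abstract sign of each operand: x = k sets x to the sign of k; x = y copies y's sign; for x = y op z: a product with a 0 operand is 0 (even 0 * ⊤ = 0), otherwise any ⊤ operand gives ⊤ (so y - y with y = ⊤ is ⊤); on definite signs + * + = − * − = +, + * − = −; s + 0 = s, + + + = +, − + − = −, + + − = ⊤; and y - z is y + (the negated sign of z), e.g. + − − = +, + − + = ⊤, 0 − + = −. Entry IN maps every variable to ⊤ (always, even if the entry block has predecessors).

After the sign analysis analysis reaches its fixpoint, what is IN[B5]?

Answer: {a: ⊤, b: ⊤, c: +, d: ⊤, e: ⊤, f: ⊤}

Derivation:
Per-block solution:
  B0: | IN=(all ⊤) | OUT=(all ⊤)
  B1: | IN=(all ⊤) | OUT=(all ⊤)
  B2: | IN=(all ⊤) | OUT=(all ⊤)
  B3: | IN=(all ⊤) | OUT={c:+, e:-; rest ⊤}
  B4: | IN={c:+, e:-; rest ⊤} | OUT={c:+; rest ⊤}
  B5: | IN={c:+; rest ⊤} | OUT={c:+; rest ⊤}
  B6: | IN={c:+; rest ⊤} | OUT={c:+; rest ⊤}
  B7: | IN={c:+; rest ⊤} | OUT={b:+, c:+, d:+; rest ⊤}
  B8: | IN={b:+, c:+, d:+; rest ⊤} | OUT={c:+, d:+; rest ⊤}
  B9: | IN={c:+, d:+; rest ⊤} | OUT={c:+, d:+; rest ⊤}

Merge at B5: IN[B5] = OUT[B4] = {a: ⊤, b: ⊤, c: +, d: ⊤, e: ⊤, f: ⊤}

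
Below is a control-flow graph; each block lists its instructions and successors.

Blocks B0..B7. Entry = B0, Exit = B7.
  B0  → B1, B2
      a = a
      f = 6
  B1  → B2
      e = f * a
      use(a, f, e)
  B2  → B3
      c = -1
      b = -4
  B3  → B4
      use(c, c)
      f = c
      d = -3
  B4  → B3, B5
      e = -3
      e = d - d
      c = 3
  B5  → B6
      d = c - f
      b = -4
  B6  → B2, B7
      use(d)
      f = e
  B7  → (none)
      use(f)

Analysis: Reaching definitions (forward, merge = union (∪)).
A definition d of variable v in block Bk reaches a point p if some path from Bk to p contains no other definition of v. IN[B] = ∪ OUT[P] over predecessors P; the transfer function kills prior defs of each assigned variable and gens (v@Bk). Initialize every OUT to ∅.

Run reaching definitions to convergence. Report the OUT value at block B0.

Converged values:
  B0:  IN={}  OUT={a@B0, f@B0}
  B1:  IN={a@B0, f@B0}  OUT={a@B0, e@B1, f@B0}
  B2:  IN={a@B0, b@B5, c@B4, d@B5, e@B1, e@B4, f@B0, f@B6}  OUT={a@B0, b@B2, c@B2, d@B5, e@B1, e@B4, f@B0, f@B6}
  B3:  IN={a@B0, b@B2, c@B2, c@B4, d@B3, d@B5, e@B1, e@B4, f@B0, f@B3, f@B6}  OUT={a@B0, b@B2, c@B2, c@B4, d@B3, e@B1, e@B4, f@B3}
  B4:  IN={a@B0, b@B2, c@B2, c@B4, d@B3, e@B1, e@B4, f@B3}  OUT={a@B0, b@B2, c@B4, d@B3, e@B4, f@B3}
  B5:  IN={a@B0, b@B2, c@B4, d@B3, e@B4, f@B3}  OUT={a@B0, b@B5, c@B4, d@B5, e@B4, f@B3}
  B6:  IN={a@B0, b@B5, c@B4, d@B5, e@B4, f@B3}  OUT={a@B0, b@B5, c@B4, d@B5, e@B4, f@B6}
  B7:  IN={a@B0, b@B5, c@B4, d@B5, e@B4, f@B6}  OUT={a@B0, b@B5, c@B4, d@B5, e@B4, f@B6}

B0 is the boundary node: IN[B0] = {}
Applying B0's transfer function to that IN value gives OUT[B0] (row B0 above).

Answer: {a@B0, f@B0}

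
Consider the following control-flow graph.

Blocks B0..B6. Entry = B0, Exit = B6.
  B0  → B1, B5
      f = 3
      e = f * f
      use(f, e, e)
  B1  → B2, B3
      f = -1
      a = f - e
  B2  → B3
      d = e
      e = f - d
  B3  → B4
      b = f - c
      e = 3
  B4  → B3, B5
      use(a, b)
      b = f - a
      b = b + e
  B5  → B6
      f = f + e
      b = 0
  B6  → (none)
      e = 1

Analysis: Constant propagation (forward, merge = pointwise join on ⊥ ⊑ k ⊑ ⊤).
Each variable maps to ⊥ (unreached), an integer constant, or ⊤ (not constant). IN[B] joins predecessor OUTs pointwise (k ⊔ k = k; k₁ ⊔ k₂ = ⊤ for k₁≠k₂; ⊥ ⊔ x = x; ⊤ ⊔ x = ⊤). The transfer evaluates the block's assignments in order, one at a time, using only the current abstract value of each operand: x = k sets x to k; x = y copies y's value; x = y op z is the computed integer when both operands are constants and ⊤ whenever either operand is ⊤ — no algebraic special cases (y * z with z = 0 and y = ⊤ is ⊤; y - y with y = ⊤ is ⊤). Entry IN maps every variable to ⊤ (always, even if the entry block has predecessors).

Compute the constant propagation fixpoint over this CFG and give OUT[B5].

Answer: {a: ⊤, b: 0, c: ⊤, d: ⊤, e: ⊤, f: ⊤}

Trace:
Fixpoint table:
  B0:  IN=(all ⊤)  OUT={e:9, f:3; rest ⊤}
  B1:  IN={e:9, f:3; rest ⊤}  OUT={a:-10, e:9, f:-1; rest ⊤}
  B2:  IN={a:-10, e:9, f:-1; rest ⊤}  OUT={a:-10, d:9, e:-10, f:-1; rest ⊤}
  B3:  IN={a:-10, f:-1; rest ⊤}  OUT={a:-10, e:3, f:-1; rest ⊤}
  B4:  IN={a:-10, e:3, f:-1; rest ⊤}  OUT={a:-10, b:12, e:3, f:-1; rest ⊤}
  B5:  IN=(all ⊤)  OUT={b:0; rest ⊤}
  B6:  IN={b:0; rest ⊤}  OUT={b:0, e:1; rest ⊤}

Merge at B5: IN[B5] = OUT[B0] ⊔ OUT[B4] = {a: ⊤, b: ⊤, c: ⊤, d: ⊤, e: ⊤, f: ⊤}
Applying B5's transfer function to that IN value gives OUT[B5] (row B5 above).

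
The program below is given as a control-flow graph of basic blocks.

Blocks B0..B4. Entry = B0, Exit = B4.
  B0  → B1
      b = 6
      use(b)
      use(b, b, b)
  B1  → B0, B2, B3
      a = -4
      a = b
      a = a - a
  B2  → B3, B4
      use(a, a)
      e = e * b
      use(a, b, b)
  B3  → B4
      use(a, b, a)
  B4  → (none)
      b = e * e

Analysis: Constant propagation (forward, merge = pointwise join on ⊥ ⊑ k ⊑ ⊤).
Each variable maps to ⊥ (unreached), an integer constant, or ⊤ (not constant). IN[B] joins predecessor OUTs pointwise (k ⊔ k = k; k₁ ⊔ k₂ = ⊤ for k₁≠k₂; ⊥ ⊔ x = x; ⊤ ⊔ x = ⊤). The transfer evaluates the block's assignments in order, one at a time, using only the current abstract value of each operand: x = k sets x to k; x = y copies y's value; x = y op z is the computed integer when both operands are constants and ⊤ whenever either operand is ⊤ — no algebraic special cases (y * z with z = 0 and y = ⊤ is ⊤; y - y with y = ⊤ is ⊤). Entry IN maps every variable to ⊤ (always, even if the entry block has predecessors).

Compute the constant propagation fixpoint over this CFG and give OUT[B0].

Converged values:
  B0: | IN=(all ⊤) | OUT={b:6; rest ⊤}
  B1: | IN={b:6; rest ⊤} | OUT={a:0, b:6; rest ⊤}
  B2: | IN={a:0, b:6; rest ⊤} | OUT={a:0, b:6; rest ⊤}
  B3: | IN={a:0, b:6; rest ⊤} | OUT={a:0, b:6; rest ⊤}
  B4: | IN={a:0, b:6; rest ⊤} | OUT={a:0; rest ⊤}

Merge at B0 (entry node, so the boundary value (all ⊤) is joined with the incoming edge(s)): IN[B0] = (all ⊤) ⊔ OUT[B1] = {a: ⊤, b: ⊤, c: ⊤, d: ⊤, e: ⊤, f: ⊤}
Applying B0's transfer function to that IN value gives OUT[B0] (row B0 above).

Answer: {a: ⊤, b: 6, c: ⊤, d: ⊤, e: ⊤, f: ⊤}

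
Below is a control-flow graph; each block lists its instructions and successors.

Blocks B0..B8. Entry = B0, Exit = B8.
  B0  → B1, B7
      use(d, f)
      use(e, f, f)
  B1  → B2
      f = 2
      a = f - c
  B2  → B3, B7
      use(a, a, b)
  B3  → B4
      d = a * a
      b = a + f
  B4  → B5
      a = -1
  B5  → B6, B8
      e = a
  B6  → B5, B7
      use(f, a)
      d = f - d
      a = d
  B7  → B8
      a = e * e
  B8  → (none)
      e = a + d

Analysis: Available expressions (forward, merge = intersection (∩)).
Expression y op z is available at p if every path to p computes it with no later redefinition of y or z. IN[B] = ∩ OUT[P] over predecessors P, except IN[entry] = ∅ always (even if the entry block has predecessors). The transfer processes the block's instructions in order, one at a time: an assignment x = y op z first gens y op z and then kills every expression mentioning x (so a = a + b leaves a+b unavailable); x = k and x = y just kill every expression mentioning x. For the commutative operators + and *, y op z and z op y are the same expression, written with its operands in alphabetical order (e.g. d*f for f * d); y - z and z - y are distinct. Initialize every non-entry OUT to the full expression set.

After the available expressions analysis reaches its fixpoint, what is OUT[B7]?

Answer: {e*e}

Derivation:
Fixpoint table:
  B0:   IN={}   OUT={}
  B1:   IN={}   OUT={f-c}
  B2:   IN={f-c}   OUT={f-c}
  B3:   IN={f-c}   OUT={a*a, a+f, f-c}
  B4:   IN={a*a, a+f, f-c}   OUT={f-c}
  B5:   IN={f-c}   OUT={f-c}
  B6:   IN={f-c}   OUT={f-c}
  B7:   IN={}   OUT={e*e}
  B8:   IN={}   OUT={a+d}

Merge at B7: IN[B7] = OUT[B0] ∩ OUT[B2] ∩ OUT[B6] = {}
Applying B7's transfer function to that IN value gives OUT[B7] (row B7 above).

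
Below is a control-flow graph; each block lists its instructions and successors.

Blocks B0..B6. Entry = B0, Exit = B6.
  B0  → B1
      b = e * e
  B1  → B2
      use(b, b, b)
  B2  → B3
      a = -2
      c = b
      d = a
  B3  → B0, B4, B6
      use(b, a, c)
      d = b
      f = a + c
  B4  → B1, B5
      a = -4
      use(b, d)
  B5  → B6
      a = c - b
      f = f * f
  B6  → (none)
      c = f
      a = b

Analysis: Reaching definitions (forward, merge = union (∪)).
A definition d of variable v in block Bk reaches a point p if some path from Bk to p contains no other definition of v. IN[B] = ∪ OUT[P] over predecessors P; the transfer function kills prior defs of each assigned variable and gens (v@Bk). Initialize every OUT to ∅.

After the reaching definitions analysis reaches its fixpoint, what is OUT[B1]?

Per-block solution:
  B0:   IN={a@B2, b@B0, c@B2, d@B3, f@B3}   OUT={a@B2, b@B0, c@B2, d@B3, f@B3}
  B1:   IN={a@B2, a@B4, b@B0, c@B2, d@B3, f@B3}   OUT={a@B2, a@B4, b@B0, c@B2, d@B3, f@B3}
  B2:   IN={a@B2, a@B4, b@B0, c@B2, d@B3, f@B3}   OUT={a@B2, b@B0, c@B2, d@B2, f@B3}
  B3:   IN={a@B2, b@B0, c@B2, d@B2, f@B3}   OUT={a@B2, b@B0, c@B2, d@B3, f@B3}
  B4:   IN={a@B2, b@B0, c@B2, d@B3, f@B3}   OUT={a@B4, b@B0, c@B2, d@B3, f@B3}
  B5:   IN={a@B4, b@B0, c@B2, d@B3, f@B3}   OUT={a@B5, b@B0, c@B2, d@B3, f@B5}
  B6:   IN={a@B2, a@B5, b@B0, c@B2, d@B3, f@B3, f@B5}   OUT={a@B6, b@B0, c@B6, d@B3, f@B3, f@B5}

Merge at B1: IN[B1] = OUT[B0] ⊔ OUT[B4] = {a@B2, a@B4, b@B0, c@B2, d@B3, f@B3}
Applying B1's transfer function to that IN value gives OUT[B1] (row B1 above).

Answer: {a@B2, a@B4, b@B0, c@B2, d@B3, f@B3}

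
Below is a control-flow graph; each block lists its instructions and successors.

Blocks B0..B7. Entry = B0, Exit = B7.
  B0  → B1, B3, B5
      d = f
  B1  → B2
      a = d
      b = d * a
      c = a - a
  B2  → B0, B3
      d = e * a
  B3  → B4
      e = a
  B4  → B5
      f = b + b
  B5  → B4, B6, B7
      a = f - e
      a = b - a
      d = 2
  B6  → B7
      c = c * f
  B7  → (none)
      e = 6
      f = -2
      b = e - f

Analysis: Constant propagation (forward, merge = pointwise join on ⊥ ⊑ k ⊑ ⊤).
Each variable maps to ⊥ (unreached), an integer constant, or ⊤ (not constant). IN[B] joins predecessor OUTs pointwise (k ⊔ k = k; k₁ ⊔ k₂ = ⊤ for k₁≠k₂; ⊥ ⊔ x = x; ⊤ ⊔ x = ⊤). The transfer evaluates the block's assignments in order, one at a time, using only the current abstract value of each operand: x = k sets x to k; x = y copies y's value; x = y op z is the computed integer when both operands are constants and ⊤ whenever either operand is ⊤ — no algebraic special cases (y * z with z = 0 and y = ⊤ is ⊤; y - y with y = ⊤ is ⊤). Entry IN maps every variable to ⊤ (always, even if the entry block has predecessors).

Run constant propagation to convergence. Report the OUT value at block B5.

Fixpoint table:
  B0:  IN=(all ⊤)  OUT=(all ⊤)
  B1:  IN=(all ⊤)  OUT=(all ⊤)
  B2:  IN=(all ⊤)  OUT=(all ⊤)
  B3:  IN=(all ⊤)  OUT=(all ⊤)
  B4:  IN=(all ⊤)  OUT=(all ⊤)
  B5:  IN=(all ⊤)  OUT={d:2; rest ⊤}
  B6:  IN={d:2; rest ⊤}  OUT={d:2; rest ⊤}
  B7:  IN={d:2; rest ⊤}  OUT={b:8, d:2, e:6, f:-2; rest ⊤}

Merge at B5: IN[B5] = OUT[B0] ⊔ OUT[B4] = {a: ⊤, b: ⊤, c: ⊤, d: ⊤, e: ⊤, f: ⊤}
Applying B5's transfer function to that IN value gives OUT[B5] (row B5 above).

Answer: {a: ⊤, b: ⊤, c: ⊤, d: 2, e: ⊤, f: ⊤}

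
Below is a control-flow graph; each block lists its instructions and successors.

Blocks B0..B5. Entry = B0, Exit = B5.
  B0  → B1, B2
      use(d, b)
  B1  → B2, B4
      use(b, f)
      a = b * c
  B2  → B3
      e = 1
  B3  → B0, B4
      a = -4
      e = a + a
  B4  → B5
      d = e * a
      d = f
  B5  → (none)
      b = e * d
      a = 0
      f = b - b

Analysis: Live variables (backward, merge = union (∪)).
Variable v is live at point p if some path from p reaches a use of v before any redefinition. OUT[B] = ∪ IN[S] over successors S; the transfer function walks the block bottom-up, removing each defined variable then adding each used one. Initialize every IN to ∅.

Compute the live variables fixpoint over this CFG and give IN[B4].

Converged values:
  B0:  IN={b, c, d, e, f}  OUT={b, c, d, e, f}
  B1:  IN={b, c, d, e, f}  OUT={a, b, c, d, e, f}
  B2:  IN={b, c, d, f}  OUT={b, c, d, f}
  B3:  IN={b, c, d, f}  OUT={a, b, c, d, e, f}
  B4:  IN={a, e, f}  OUT={d, e}
  B5:  IN={d, e}  OUT={}

Merge at B4: OUT[B4] = IN[B5] = {d, e}
Applying B4's transfer function to that OUT value gives IN[B4] (row B4 above).

Answer: {a, e, f}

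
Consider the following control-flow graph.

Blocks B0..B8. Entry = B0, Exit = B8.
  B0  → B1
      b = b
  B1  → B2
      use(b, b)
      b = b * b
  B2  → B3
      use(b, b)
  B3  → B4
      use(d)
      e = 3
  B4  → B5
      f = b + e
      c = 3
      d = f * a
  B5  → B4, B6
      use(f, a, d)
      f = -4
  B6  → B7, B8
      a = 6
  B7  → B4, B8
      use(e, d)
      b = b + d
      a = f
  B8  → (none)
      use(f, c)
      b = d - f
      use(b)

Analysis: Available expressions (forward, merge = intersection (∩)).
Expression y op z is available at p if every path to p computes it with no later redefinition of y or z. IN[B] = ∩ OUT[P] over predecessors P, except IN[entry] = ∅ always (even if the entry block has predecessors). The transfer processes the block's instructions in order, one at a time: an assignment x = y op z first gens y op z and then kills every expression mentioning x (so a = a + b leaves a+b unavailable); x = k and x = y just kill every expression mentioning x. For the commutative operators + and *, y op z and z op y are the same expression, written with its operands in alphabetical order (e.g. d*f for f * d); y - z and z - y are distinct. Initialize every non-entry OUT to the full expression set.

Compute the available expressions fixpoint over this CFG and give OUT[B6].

Per-block solution:
  B0:  IN={}  OUT={}
  B1:  IN={}  OUT={}
  B2:  IN={}  OUT={}
  B3:  IN={}  OUT={}
  B4:  IN={}  OUT={a*f, b+e}
  B5:  IN={a*f, b+e}  OUT={b+e}
  B6:  IN={b+e}  OUT={b+e}
  B7:  IN={b+e}  OUT={}
  B8:  IN={}  OUT={d-f}

Merge at B6: IN[B6] = OUT[B5] = {b+e}
Applying B6's transfer function to that IN value gives OUT[B6] (row B6 above).

Answer: {b+e}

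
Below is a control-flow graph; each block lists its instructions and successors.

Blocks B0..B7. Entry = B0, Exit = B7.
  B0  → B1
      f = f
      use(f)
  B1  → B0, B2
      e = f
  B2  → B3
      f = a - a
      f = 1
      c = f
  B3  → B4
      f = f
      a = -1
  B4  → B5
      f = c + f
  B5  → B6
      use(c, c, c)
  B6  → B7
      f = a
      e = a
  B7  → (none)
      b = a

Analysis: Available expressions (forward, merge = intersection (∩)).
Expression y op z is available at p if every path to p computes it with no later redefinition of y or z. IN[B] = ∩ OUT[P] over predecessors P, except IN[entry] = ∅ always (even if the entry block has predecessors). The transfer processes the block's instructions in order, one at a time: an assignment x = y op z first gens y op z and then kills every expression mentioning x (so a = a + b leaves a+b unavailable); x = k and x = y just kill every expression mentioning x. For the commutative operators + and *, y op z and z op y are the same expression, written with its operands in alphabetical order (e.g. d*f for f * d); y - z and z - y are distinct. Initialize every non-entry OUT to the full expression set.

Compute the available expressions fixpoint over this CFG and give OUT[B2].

Fixpoint table:
  B0: | IN={} | OUT={}
  B1: | IN={} | OUT={}
  B2: | IN={} | OUT={a-a}
  B3: | IN={a-a} | OUT={}
  B4: | IN={} | OUT={}
  B5: | IN={} | OUT={}
  B6: | IN={} | OUT={}
  B7: | IN={} | OUT={}

Merge at B2: IN[B2] = OUT[B1] = {}
Applying B2's transfer function to that IN value gives OUT[B2] (row B2 above).

Answer: {a-a}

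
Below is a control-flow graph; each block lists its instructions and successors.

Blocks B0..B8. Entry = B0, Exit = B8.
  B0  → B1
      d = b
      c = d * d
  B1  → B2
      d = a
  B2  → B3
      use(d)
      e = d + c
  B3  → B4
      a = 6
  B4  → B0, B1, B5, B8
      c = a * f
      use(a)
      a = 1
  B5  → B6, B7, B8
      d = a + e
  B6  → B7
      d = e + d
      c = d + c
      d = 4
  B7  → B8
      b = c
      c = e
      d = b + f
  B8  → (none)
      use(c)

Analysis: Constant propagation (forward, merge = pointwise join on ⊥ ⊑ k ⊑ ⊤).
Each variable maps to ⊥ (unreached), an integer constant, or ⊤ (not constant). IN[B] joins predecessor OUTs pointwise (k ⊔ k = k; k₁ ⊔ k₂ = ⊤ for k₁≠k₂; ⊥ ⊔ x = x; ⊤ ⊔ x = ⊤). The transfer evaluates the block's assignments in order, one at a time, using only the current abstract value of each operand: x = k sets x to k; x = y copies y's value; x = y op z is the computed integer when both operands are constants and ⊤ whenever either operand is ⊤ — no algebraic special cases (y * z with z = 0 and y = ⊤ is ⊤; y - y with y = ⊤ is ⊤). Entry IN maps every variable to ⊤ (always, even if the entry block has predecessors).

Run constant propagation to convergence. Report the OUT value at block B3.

Fixpoint table:
  B0:  IN=(all ⊤)  OUT=(all ⊤)
  B1:  IN=(all ⊤)  OUT=(all ⊤)
  B2:  IN=(all ⊤)  OUT=(all ⊤)
  B3:  IN=(all ⊤)  OUT={a:6; rest ⊤}
  B4:  IN={a:6; rest ⊤}  OUT={a:1; rest ⊤}
  B5:  IN={a:1; rest ⊤}  OUT={a:1; rest ⊤}
  B6:  IN={a:1; rest ⊤}  OUT={a:1, d:4; rest ⊤}
  B7:  IN={a:1; rest ⊤}  OUT={a:1; rest ⊤}
  B8:  IN={a:1; rest ⊤}  OUT={a:1; rest ⊤}

Merge at B3: IN[B3] = OUT[B2] = {a: ⊤, b: ⊤, c: ⊤, d: ⊤, e: ⊤, f: ⊤}
Applying B3's transfer function to that IN value gives OUT[B3] (row B3 above).

Answer: {a: 6, b: ⊤, c: ⊤, d: ⊤, e: ⊤, f: ⊤}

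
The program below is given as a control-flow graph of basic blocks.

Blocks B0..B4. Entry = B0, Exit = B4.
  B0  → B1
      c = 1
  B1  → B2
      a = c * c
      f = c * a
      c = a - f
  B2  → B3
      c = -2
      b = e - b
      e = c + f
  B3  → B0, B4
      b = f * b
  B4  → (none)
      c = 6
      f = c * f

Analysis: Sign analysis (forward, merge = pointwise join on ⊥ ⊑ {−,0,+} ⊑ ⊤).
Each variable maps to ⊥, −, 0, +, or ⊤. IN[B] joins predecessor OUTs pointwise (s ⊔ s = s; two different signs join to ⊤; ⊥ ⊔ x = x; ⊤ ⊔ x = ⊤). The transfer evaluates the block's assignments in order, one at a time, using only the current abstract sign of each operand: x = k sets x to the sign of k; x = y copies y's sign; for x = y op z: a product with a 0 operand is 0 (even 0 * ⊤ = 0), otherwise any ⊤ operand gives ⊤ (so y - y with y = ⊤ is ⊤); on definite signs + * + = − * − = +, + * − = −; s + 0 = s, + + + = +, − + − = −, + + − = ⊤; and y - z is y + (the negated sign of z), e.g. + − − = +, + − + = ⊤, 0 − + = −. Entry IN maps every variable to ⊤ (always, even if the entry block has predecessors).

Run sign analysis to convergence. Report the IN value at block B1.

Answer: {a: ⊤, b: ⊤, c: +, d: ⊤, e: ⊤, f: ⊤}

Trace:
Converged values:
  B0: | IN=(all ⊤) | OUT={c:+; rest ⊤}
  B1: | IN={c:+; rest ⊤} | OUT={a:+, f:+; rest ⊤}
  B2: | IN={a:+, f:+; rest ⊤} | OUT={a:+, c:-, f:+; rest ⊤}
  B3: | IN={a:+, c:-, f:+; rest ⊤} | OUT={a:+, c:-, f:+; rest ⊤}
  B4: | IN={a:+, c:-, f:+; rest ⊤} | OUT={a:+, c:+, f:+; rest ⊤}

Merge at B1: IN[B1] = OUT[B0] = {a: ⊤, b: ⊤, c: +, d: ⊤, e: ⊤, f: ⊤}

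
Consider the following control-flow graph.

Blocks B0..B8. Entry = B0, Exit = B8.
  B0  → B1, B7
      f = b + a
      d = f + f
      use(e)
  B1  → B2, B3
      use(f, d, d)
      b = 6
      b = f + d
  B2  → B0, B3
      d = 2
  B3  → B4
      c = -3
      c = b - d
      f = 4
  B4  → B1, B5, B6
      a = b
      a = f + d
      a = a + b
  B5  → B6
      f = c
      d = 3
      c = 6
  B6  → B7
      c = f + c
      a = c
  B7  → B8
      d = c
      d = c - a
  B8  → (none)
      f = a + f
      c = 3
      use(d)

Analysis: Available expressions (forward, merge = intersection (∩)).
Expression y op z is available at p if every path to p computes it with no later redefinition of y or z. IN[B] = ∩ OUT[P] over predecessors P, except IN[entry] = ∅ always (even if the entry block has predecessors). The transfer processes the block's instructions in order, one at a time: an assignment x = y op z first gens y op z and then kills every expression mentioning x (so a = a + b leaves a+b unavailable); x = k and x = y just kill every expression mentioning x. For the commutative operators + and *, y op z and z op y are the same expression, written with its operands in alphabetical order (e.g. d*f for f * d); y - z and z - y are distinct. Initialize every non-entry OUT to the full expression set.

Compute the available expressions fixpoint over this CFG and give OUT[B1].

Answer: {d+f}

Derivation:
Fixpoint table:
  B0:   IN={}   OUT={a+b, f+f}
  B1:   IN={}   OUT={d+f}
  B2:   IN={d+f}   OUT={}
  B3:   IN={}   OUT={b-d}
  B4:   IN={b-d}   OUT={b-d, d+f}
  B5:   IN={b-d, d+f}   OUT={}
  B6:   IN={}   OUT={}
  B7:   IN={}   OUT={c-a}
  B8:   IN={c-a}   OUT={}

Merge at B1: IN[B1] = OUT[B0] ∩ OUT[B4] = {}
Applying B1's transfer function to that IN value gives OUT[B1] (row B1 above).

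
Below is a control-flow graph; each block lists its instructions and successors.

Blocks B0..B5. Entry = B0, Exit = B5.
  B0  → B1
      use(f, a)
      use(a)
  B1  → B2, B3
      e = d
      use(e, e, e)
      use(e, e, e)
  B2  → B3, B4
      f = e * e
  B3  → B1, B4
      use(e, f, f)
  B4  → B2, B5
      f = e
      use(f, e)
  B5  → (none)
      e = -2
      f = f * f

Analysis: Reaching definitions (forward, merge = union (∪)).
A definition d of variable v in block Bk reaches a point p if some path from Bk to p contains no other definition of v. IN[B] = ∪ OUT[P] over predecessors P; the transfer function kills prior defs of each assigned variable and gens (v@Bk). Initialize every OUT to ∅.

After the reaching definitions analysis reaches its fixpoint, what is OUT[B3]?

Per-block solution:
  B0:  IN={}  OUT={}
  B1:  IN={e@B1, f@B2}  OUT={e@B1, f@B2}
  B2:  IN={e@B1, f@B2, f@B4}  OUT={e@B1, f@B2}
  B3:  IN={e@B1, f@B2}  OUT={e@B1, f@B2}
  B4:  IN={e@B1, f@B2}  OUT={e@B1, f@B4}
  B5:  IN={e@B1, f@B4}  OUT={e@B5, f@B5}

Merge at B3: IN[B3] = OUT[B1] ⊔ OUT[B2] = {e@B1, f@B2}
Applying B3's transfer function to that IN value gives OUT[B3] (row B3 above).

Answer: {e@B1, f@B2}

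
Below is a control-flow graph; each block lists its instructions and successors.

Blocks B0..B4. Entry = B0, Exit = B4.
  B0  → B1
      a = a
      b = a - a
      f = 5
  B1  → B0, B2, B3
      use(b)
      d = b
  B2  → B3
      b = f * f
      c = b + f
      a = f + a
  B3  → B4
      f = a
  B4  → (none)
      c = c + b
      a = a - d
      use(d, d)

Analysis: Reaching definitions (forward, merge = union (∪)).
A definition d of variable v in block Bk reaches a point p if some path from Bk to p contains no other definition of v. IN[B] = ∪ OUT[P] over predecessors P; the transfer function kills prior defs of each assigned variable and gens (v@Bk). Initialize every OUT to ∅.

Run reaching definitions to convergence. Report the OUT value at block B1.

Per-block solution:
  B0: | IN={a@B0, b@B0, d@B1, f@B0} | OUT={a@B0, b@B0, d@B1, f@B0}
  B1: | IN={a@B0, b@B0, d@B1, f@B0} | OUT={a@B0, b@B0, d@B1, f@B0}
  B2: | IN={a@B0, b@B0, d@B1, f@B0} | OUT={a@B2, b@B2, c@B2, d@B1, f@B0}
  B3: | IN={a@B0, a@B2, b@B0, b@B2, c@B2, d@B1, f@B0} | OUT={a@B0, a@B2, b@B0, b@B2, c@B2, d@B1, f@B3}
  B4: | IN={a@B0, a@B2, b@B0, b@B2, c@B2, d@B1, f@B3} | OUT={a@B4, b@B0, b@B2, c@B4, d@B1, f@B3}

Merge at B1: IN[B1] = OUT[B0] = {a@B0, b@B0, d@B1, f@B0}
Applying B1's transfer function to that IN value gives OUT[B1] (row B1 above).

Answer: {a@B0, b@B0, d@B1, f@B0}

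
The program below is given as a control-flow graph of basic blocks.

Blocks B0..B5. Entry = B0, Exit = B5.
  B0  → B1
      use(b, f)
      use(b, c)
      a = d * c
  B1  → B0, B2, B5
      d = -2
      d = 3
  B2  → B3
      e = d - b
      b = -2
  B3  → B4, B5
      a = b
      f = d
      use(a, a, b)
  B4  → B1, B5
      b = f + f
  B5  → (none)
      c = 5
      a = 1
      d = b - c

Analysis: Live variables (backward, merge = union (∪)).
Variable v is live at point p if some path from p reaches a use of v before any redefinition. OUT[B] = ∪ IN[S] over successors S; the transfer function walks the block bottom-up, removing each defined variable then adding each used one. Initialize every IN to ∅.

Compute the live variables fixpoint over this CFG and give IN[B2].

Answer: {b, c, d}

Trace:
Per-block solution:
  B0:   IN={b, c, d, f}   OUT={b, c, f}
  B1:   IN={b, c, f}   OUT={b, c, d, f}
  B2:   IN={b, c, d}   OUT={b, c, d}
  B3:   IN={b, c, d}   OUT={b, c, f}
  B4:   IN={c, f}   OUT={b, c, f}
  B5:   IN={b}   OUT={}

Merge at B2: OUT[B2] = IN[B3] = {b, c, d}
Applying B2's transfer function to that OUT value gives IN[B2] (row B2 above).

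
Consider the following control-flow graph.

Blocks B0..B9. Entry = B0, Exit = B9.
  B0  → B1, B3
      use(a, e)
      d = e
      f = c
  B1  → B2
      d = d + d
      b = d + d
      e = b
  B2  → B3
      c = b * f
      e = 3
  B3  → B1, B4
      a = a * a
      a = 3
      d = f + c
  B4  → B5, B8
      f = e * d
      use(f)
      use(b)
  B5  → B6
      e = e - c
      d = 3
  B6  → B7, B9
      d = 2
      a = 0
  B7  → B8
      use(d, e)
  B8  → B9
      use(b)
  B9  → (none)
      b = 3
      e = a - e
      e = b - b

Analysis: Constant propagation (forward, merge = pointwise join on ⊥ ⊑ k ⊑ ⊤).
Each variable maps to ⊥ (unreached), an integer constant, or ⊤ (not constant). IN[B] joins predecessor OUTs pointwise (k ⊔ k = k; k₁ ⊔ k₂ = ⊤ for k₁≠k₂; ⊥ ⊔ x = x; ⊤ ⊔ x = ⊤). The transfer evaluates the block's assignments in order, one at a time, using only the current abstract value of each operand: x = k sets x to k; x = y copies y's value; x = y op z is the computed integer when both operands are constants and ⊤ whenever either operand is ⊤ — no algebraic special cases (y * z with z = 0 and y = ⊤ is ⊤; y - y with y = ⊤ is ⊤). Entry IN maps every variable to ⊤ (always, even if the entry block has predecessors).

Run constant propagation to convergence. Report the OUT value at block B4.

Per-block solution:
  B0:   IN=(all ⊤)   OUT=(all ⊤)
  B1:   IN=(all ⊤)   OUT=(all ⊤)
  B2:   IN=(all ⊤)   OUT={e:3; rest ⊤}
  B3:   IN=(all ⊤)   OUT={a:3; rest ⊤}
  B4:   IN={a:3; rest ⊤}   OUT={a:3; rest ⊤}
  B5:   IN={a:3; rest ⊤}   OUT={a:3, d:3; rest ⊤}
  B6:   IN={a:3, d:3; rest ⊤}   OUT={a:0, d:2; rest ⊤}
  B7:   IN={a:0, d:2; rest ⊤}   OUT={a:0, d:2; rest ⊤}
  B8:   IN=(all ⊤)   OUT=(all ⊤)
  B9:   IN=(all ⊤)   OUT={b:3, e:0; rest ⊤}

Merge at B4: IN[B4] = OUT[B3] = {a: 3, b: ⊤, c: ⊤, d: ⊤, e: ⊤, f: ⊤}
Applying B4's transfer function to that IN value gives OUT[B4] (row B4 above).

Answer: {a: 3, b: ⊤, c: ⊤, d: ⊤, e: ⊤, f: ⊤}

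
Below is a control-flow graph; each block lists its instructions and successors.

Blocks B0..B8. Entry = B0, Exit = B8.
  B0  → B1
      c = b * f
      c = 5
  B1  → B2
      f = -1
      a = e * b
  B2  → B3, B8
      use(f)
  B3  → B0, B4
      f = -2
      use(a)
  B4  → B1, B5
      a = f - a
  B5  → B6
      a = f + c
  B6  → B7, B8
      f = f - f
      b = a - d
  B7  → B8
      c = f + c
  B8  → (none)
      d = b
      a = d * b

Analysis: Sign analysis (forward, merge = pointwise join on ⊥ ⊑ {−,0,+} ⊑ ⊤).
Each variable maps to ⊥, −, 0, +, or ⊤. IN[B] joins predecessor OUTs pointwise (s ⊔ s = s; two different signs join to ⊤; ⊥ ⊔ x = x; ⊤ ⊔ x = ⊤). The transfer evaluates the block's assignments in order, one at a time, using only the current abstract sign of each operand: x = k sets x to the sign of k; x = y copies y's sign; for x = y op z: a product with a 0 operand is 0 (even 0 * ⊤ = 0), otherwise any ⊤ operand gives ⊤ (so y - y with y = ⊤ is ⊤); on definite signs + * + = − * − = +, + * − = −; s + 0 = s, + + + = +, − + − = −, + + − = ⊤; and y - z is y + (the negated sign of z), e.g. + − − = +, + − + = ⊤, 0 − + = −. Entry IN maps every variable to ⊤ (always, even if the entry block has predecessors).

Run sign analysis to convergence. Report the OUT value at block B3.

Converged values:
  B0:   IN=(all ⊤)   OUT={c:+; rest ⊤}
  B1:   IN={c:+; rest ⊤}   OUT={c:+, f:-; rest ⊤}
  B2:   IN={c:+, f:-; rest ⊤}   OUT={c:+, f:-; rest ⊤}
  B3:   IN={c:+, f:-; rest ⊤}   OUT={c:+, f:-; rest ⊤}
  B4:   IN={c:+, f:-; rest ⊤}   OUT={c:+, f:-; rest ⊤}
  B5:   IN={c:+, f:-; rest ⊤}   OUT={c:+, f:-; rest ⊤}
  B6:   IN={c:+, f:-; rest ⊤}   OUT={c:+; rest ⊤}
  B7:   IN={c:+; rest ⊤}   OUT=(all ⊤)
  B8:   IN=(all ⊤)   OUT=(all ⊤)

Merge at B3: IN[B3] = OUT[B2] = {a: ⊤, b: ⊤, c: +, d: ⊤, e: ⊤, f: -}
Applying B3's transfer function to that IN value gives OUT[B3] (row B3 above).

Answer: {a: ⊤, b: ⊤, c: +, d: ⊤, e: ⊤, f: -}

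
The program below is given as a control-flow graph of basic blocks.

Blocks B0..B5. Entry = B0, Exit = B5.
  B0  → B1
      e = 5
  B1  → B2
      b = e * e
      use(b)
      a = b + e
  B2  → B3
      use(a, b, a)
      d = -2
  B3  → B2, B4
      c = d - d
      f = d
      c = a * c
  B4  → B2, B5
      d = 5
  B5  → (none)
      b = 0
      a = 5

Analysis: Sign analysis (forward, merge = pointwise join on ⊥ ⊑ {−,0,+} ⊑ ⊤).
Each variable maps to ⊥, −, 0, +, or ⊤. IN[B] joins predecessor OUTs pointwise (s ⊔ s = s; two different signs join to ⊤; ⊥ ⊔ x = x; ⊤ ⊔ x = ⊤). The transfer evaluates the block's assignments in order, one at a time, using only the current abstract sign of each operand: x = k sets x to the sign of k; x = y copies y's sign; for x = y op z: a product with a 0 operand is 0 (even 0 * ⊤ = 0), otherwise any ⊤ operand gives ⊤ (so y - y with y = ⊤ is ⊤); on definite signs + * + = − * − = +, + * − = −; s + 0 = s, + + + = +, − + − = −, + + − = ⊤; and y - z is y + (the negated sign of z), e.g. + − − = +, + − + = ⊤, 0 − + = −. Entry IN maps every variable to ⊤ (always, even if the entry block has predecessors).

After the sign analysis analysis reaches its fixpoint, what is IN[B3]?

Fixpoint table:
  B0:  IN=(all ⊤)  OUT={e:+; rest ⊤}
  B1:  IN={e:+; rest ⊤}  OUT={a:+, b:+, e:+; rest ⊤}
  B2:  IN={a:+, b:+, e:+; rest ⊤}  OUT={a:+, b:+, d:-, e:+; rest ⊤}
  B3:  IN={a:+, b:+, d:-, e:+; rest ⊤}  OUT={a:+, b:+, d:-, e:+, f:-; rest ⊤}
  B4:  IN={a:+, b:+, d:-, e:+, f:-; rest ⊤}  OUT={a:+, b:+, d:+, e:+, f:-; rest ⊤}
  B5:  IN={a:+, b:+, d:+, e:+, f:-; rest ⊤}  OUT={a:+, b:0, d:+, e:+, f:-; rest ⊤}

Merge at B3: IN[B3] = OUT[B2] = {a: +, b: +, c: ⊤, d: -, e: +, f: ⊤}

Answer: {a: +, b: +, c: ⊤, d: -, e: +, f: ⊤}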